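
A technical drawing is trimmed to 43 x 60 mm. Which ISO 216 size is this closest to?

Aspect ratio 60/43 ≈ 1.395 (ISO target is √2 ≈ 1.414).
In the B-series (B0 = 1000 × 1414 mm): B9 = 44 × 62 mm.
Off by 3 mm total — nearest standard size.

B9 (44 × 62 mm)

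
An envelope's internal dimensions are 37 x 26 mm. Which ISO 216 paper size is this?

A10 (26 × 37 mm)

Aspect ratio 37/26 ≈ 1.423 — close to the ISO √2 ≈ 1.414.
In the A-series (A0 area = 1 m²): A10 = 26 × 37 mm.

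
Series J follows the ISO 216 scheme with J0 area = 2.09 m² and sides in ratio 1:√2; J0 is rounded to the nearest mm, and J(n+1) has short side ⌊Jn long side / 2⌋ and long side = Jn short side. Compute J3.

429 × 608 mm

Let J0's short side be w mm. w · w√2 = 2.09 m² = 2,090,000 mm², so w ≈ 1215.7 mm and w√2 ≈ 1719.2 mm → J0 = 1216 × 1719 mm.
J1: ⌊1719/2⌋ × 1216 = 859 × 1216 mm
J2: ⌊1216/2⌋ × 859 = 608 × 859 mm
J3: ⌊859/2⌋ × 608 = 429 × 608 mm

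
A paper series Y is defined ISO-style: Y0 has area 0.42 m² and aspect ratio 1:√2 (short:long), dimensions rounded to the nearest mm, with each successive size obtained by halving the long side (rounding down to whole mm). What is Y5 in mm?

Let Y0's short side be w mm. w · w√2 = 0.42 m² = 420,000 mm², so w ≈ 545.0 mm and w√2 ≈ 770.7 mm → Y0 = 545 × 771 mm.
Y1: ⌊771/2⌋ × 545 = 385 × 545 mm
Y2: ⌊545/2⌋ × 385 = 272 × 385 mm
Y3: ⌊385/2⌋ × 272 = 192 × 272 mm
Y4: ⌊272/2⌋ × 192 = 136 × 192 mm
Y5: ⌊192/2⌋ × 136 = 96 × 136 mm

96 × 136 mm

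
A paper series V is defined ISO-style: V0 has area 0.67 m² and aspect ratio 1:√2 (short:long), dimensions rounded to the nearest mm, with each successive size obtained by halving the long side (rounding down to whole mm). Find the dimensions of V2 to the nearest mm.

Let V0's short side be w mm. w · w√2 = 0.67 m² = 670,000 mm², so w ≈ 688.3 mm and w√2 ≈ 973.4 mm → V0 = 688 × 973 mm.
V1: ⌊973/2⌋ × 688 = 486 × 688 mm
V2: ⌊688/2⌋ × 486 = 344 × 486 mm

344 × 486 mm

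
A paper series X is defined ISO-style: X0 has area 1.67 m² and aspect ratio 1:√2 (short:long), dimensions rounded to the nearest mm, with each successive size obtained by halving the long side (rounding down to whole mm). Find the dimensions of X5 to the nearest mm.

192 × 271 mm

Let X0's short side be w mm. w · w√2 = 1.67 m² = 1,670,000 mm², so w ≈ 1086.7 mm and w√2 ≈ 1536.8 mm → X0 = 1087 × 1537 mm.
X1: ⌊1537/2⌋ × 1087 = 768 × 1087 mm
X2: ⌊1087/2⌋ × 768 = 543 × 768 mm
X3: ⌊768/2⌋ × 543 = 384 × 543 mm
X4: ⌊543/2⌋ × 384 = 271 × 384 mm
X5: ⌊384/2⌋ × 271 = 192 × 271 mm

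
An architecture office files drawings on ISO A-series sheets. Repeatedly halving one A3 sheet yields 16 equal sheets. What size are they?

16 = 2^4, so 4 halving steps.
A3 → A4 → … → A7 after 4 steps.

A7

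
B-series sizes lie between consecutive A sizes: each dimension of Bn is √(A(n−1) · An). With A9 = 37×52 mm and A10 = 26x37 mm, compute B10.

Short side: √(37 · 26) = √962 ≈ 31.0 → 31 mm
Long side: √(52 · 37) = √1924 ≈ 43.9 → 44 mm

31 × 44 mm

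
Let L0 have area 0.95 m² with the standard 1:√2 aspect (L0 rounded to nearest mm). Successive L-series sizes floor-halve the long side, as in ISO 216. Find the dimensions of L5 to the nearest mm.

Let L0's short side be w mm. w · w√2 = 0.95 m² = 950,000 mm², so w ≈ 819.6 mm and w√2 ≈ 1159.1 mm → L0 = 820 × 1159 mm.
L1: ⌊1159/2⌋ × 820 = 579 × 820 mm
L2: ⌊820/2⌋ × 579 = 410 × 579 mm
L3: ⌊579/2⌋ × 410 = 289 × 410 mm
L4: ⌊410/2⌋ × 289 = 205 × 289 mm
L5: ⌊289/2⌋ × 205 = 144 × 205 mm

144 × 205 mm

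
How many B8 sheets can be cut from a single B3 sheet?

32

B3 = 353 × 500 mm; B8 = 62 × 88 mm.
Each halving step doubles the count; 5 steps from B3 to B8.
2^5 = 32.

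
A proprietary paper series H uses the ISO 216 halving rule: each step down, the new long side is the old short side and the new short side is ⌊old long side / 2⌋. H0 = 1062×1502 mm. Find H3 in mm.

H1: ⌊1502/2⌋ × 1062 = 751 × 1062 mm
H2: ⌊1062/2⌋ × 751 = 531 × 751 mm
H3: ⌊751/2⌋ × 531 = 375 × 531 mm

375 × 531 mm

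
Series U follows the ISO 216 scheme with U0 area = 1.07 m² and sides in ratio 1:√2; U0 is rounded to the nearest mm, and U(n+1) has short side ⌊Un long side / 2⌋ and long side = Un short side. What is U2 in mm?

435 × 615 mm

Let U0's short side be w mm. w · w√2 = 1.07 m² = 1,070,000 mm², so w ≈ 869.8 mm and w√2 ≈ 1230.1 mm → U0 = 870 × 1230 mm.
U1: ⌊1230/2⌋ × 870 = 615 × 870 mm
U2: ⌊870/2⌋ × 615 = 435 × 615 mm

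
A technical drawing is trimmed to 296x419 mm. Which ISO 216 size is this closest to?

A3 (297 × 420 mm)

Aspect ratio 419/296 ≈ 1.416 — close to the ISO √2 ≈ 1.414.
In the A-series (A0 area = 1 m²): A3 = 297 × 420 mm.
Off by 2 mm total — nearest standard size.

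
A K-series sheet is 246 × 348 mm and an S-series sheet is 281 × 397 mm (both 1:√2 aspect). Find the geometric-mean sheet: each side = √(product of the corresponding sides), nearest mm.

263 × 372 mm

Short side: √(246 · 281) = √69126 ≈ 262.9 → 263 mm
Long side: √(348 · 397) = √138156 ≈ 371.7 → 372 mm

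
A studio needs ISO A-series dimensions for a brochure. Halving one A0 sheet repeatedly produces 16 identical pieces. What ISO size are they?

A4

16 = 2^4, so 4 halving steps.
A0 → A1 → … → A4 after 4 steps.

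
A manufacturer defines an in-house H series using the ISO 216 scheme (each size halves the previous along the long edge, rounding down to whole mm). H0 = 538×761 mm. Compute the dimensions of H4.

H1 = 380 × 538 mm (from H0 by 1 halving).
H2: ⌊538/2⌋ × 380 = 269 × 380 mm
H3: ⌊380/2⌋ × 269 = 190 × 269 mm
H4: ⌊269/2⌋ × 190 = 134 × 190 mm

134 × 190 mm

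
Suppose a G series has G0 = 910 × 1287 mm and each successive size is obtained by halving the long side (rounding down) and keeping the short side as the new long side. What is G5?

160 × 227 mm

G1: ⌊1287/2⌋ × 910 = 643 × 910 mm
G2: ⌊910/2⌋ × 643 = 455 × 643 mm
G3: ⌊643/2⌋ × 455 = 321 × 455 mm
G4: ⌊455/2⌋ × 321 = 227 × 321 mm
G5: ⌊321/2⌋ × 227 = 160 × 227 mm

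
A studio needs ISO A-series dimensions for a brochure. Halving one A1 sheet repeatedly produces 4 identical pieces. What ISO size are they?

4 = 2^2, so 2 halving steps.
A1 → A2 → … → A3 after 2 steps.

A3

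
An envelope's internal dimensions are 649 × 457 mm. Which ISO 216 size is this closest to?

C2 (458 × 648 mm)

Aspect ratio 649/457 ≈ 1.420 — close to the ISO √2 ≈ 1.414.
In the C-series (envelope sizes, between A and B): C2 = 458 × 648 mm.
Off by 2 mm total — nearest standard size.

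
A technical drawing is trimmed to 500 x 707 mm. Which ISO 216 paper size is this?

B2 (500 × 707 mm)

Aspect ratio 707/500 ≈ 1.414 — close to the ISO √2 ≈ 1.414.
In the B-series (B0 = 1000 × 1414 mm): B2 = 500 × 707 mm.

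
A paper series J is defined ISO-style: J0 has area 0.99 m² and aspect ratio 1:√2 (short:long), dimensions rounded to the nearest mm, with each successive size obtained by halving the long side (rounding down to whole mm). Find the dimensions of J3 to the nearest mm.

Let J0's short side be w mm. w · w√2 = 0.99 m² = 990,000 mm², so w ≈ 836.7 mm and w√2 ≈ 1183.2 mm → J0 = 837 × 1183 mm.
J1: ⌊1183/2⌋ × 837 = 591 × 837 mm
J2: ⌊837/2⌋ × 591 = 418 × 591 mm
J3: ⌊591/2⌋ × 418 = 295 × 418 mm

295 × 418 mm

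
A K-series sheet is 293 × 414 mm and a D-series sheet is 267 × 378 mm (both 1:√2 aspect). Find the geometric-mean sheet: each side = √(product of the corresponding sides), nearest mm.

280 × 396 mm

Short side: √(293 · 267) = √78231 ≈ 279.7 → 280 mm
Long side: √(414 · 378) = √156492 ≈ 395.6 → 396 mm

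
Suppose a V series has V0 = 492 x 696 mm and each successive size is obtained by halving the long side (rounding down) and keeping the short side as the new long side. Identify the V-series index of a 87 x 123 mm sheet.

V5

V0: 492 × 696 mm
V1: 348 × 492 mm
V2: 246 × 348 mm
V3: 174 × 246 mm
V4: 123 × 174 mm
V5: 87 × 123 mm
V6: 61 × 87 mm
→ matches V5.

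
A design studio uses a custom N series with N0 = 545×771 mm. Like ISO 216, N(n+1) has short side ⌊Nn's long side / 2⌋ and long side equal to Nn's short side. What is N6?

68 × 96 mm

N1 = 385 × 545 mm (from N0 by 1 halving).
N2: ⌊545/2⌋ × 385 = 272 × 385 mm
N3: ⌊385/2⌋ × 272 = 192 × 272 mm
N4: ⌊272/2⌋ × 192 = 136 × 192 mm
N5: ⌊192/2⌋ × 136 = 96 × 136 mm
N6: ⌊136/2⌋ × 96 = 68 × 96 mm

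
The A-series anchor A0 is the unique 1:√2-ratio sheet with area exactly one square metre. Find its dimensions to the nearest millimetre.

841 × 1189 mm

Let the short side be w mm. Then the long side is w√2 and w · w√2 = 10⁶ mm².
w² = 10⁶/√2, so w = 1000 / 2^(1/4) ≈ 840.9 mm; long side = 1000 · 2^(1/4) ≈ 1189.2 mm.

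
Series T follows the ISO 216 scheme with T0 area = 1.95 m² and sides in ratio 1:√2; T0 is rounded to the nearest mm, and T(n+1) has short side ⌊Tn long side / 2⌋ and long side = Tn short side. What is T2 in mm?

587 × 830 mm

Let T0's short side be w mm. w · w√2 = 1.95 m² = 1,950,000 mm², so w ≈ 1174.2 mm and w√2 ≈ 1660.6 mm → T0 = 1174 × 1661 mm.
T1: ⌊1661/2⌋ × 1174 = 830 × 1174 mm
T2: ⌊1174/2⌋ × 830 = 587 × 830 mm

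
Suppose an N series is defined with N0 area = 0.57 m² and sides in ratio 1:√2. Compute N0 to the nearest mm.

635 × 898 mm

Let the short side be w mm. Then w · w√2 = 0.57 m² = 570,000 mm².
w² = 570,000/√2, so w ≈ 634.9 mm; long side = w√2 ≈ 897.8 mm.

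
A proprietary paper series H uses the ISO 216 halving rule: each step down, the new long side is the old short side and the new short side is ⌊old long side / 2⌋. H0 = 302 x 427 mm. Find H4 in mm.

75 × 106 mm

H1 = 213 × 302 mm (from H0 by 1 halving).
H2: ⌊302/2⌋ × 213 = 151 × 213 mm
H3: ⌊213/2⌋ × 151 = 106 × 151 mm
H4: ⌊151/2⌋ × 106 = 75 × 106 mm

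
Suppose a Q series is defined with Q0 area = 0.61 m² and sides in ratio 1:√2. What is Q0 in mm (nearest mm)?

Let the short side be w mm. Then w · w√2 = 0.61 m² = 610,000 mm².
w² = 610,000/√2, so w ≈ 656.8 mm; long side = w√2 ≈ 928.8 mm.

657 × 929 mm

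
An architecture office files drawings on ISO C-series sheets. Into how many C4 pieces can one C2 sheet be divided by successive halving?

4

Each ISO step halves the sheet: 1 × C2 → 2 × C3 → 4 × C4
From C2 to C4 is 2 halving steps: 2^2 = 4.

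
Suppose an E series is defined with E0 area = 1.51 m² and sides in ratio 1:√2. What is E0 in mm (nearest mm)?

Let the short side be w mm. Then w · w√2 = 1.51 m² = 1,510,000 mm².
w² = 1,510,000/√2, so w ≈ 1033.3 mm; long side = w√2 ≈ 1461.3 mm.

1033 × 1461 mm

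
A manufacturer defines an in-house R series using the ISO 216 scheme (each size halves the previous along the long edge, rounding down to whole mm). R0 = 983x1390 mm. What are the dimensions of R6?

122 × 173 mm

R1 = 695 × 983 mm (from R0 by 1 halving).
R2: ⌊983/2⌋ × 695 = 491 × 695 mm
R3: ⌊695/2⌋ × 491 = 347 × 491 mm
R4: ⌊491/2⌋ × 347 = 245 × 347 mm
R5: ⌊347/2⌋ × 245 = 173 × 245 mm
R6: ⌊245/2⌋ × 173 = 122 × 173 mm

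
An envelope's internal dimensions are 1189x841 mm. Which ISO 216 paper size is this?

A0 (841 × 1189 mm)

Aspect ratio 1189/841 ≈ 1.414 — close to the ISO √2 ≈ 1.414.
In the A-series (A0 area = 1 m²): A0 = 841 × 1189 mm.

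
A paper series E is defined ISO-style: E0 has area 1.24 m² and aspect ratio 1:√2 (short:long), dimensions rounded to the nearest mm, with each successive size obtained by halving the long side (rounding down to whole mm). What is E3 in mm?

331 × 468 mm

Let E0's short side be w mm. w · w√2 = 1.24 m² = 1,240,000 mm², so w ≈ 936.4 mm and w√2 ≈ 1324.2 mm → E0 = 936 × 1324 mm.
E1: ⌊1324/2⌋ × 936 = 662 × 936 mm
E2: ⌊936/2⌋ × 662 = 468 × 662 mm
E3: ⌊662/2⌋ × 468 = 331 × 468 mm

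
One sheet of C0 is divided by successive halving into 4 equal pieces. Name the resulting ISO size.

4 = 2^2, so 2 halving steps.
C0 → C1 → … → C2 after 2 steps.

C2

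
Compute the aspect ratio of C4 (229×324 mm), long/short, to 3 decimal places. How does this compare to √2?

1.415

324 / 229 = 1.415
Matches √2 ≈ 1.414 — the ISO 216 defining ratio.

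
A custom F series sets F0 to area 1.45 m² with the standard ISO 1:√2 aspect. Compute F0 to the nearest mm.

1013 × 1432 mm

Let the short side be w mm. Then w · w√2 = 1.45 m² = 1,450,000 mm².
w² = 1,450,000/√2, so w ≈ 1012.6 mm; long side = w√2 ≈ 1432.0 mm.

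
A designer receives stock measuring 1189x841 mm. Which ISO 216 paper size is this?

Aspect ratio 1189/841 ≈ 1.414 — close to the ISO √2 ≈ 1.414.
In the A-series (A0 area = 1 m²): A0 = 841 × 1189 mm.

A0 (841 × 1189 mm)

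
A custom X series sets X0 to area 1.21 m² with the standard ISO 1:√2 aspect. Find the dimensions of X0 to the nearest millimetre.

925 × 1308 mm

Let the short side be w mm. Then w · w√2 = 1.21 m² = 1,210,000 mm².
w² = 1,210,000/√2, so w ≈ 925.0 mm; long side = w√2 ≈ 1308.1 mm.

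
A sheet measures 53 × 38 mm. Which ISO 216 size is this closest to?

A9 (37 × 52 mm)

Aspect ratio 53/38 ≈ 1.395 (ISO target is √2 ≈ 1.414).
In the A-series (A0 area = 1 m²): A9 = 37 × 52 mm.
Off by 2 mm total — nearest standard size.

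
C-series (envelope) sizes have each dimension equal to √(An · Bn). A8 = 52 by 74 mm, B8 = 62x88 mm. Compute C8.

57 × 81 mm

Short side: √(52 · 62) = √3224 ≈ 56.8 → 57 mm
Long side: √(74 · 88) = √6512 ≈ 80.7 → 81 mm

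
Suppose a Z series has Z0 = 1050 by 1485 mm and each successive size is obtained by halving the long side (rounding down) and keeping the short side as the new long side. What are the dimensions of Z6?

Z1 = 742 × 1050 mm (from Z0 by 1 halving).
Z2: ⌊1050/2⌋ × 742 = 525 × 742 mm
Z3: ⌊742/2⌋ × 525 = 371 × 525 mm
Z4: ⌊525/2⌋ × 371 = 262 × 371 mm
Z5: ⌊371/2⌋ × 262 = 185 × 262 mm
Z6: ⌊262/2⌋ × 185 = 131 × 185 mm

131 × 185 mm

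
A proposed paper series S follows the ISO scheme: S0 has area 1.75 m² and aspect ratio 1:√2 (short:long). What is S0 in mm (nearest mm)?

1112 × 1573 mm

Let the short side be w mm. Then w · w√2 = 1.75 m² = 1,750,000 mm².
w² = 1,750,000/√2, so w ≈ 1112.4 mm; long side = w√2 ≈ 1573.2 mm.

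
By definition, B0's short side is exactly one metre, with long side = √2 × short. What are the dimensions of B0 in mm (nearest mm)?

1000 × 1414 mm

Short side = 1000 mm; long side = 1000√2 ≈ 1414.2 mm.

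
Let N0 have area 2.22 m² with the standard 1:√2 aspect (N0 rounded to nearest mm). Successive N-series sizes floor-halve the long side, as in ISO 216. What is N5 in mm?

221 × 313 mm

Let N0's short side be w mm. w · w√2 = 2.22 m² = 2,220,000 mm², so w ≈ 1252.9 mm and w√2 ≈ 1771.9 mm → N0 = 1253 × 1772 mm.
N1: ⌊1772/2⌋ × 1253 = 886 × 1253 mm
N2: ⌊1253/2⌋ × 886 = 626 × 886 mm
N3: ⌊886/2⌋ × 626 = 443 × 626 mm
N4: ⌊626/2⌋ × 443 = 313 × 443 mm
N5: ⌊443/2⌋ × 313 = 221 × 313 mm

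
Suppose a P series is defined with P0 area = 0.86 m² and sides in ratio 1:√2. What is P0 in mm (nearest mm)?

780 × 1103 mm

Let the short side be w mm. Then w · w√2 = 0.86 m² = 860,000 mm².
w² = 860,000/√2, so w ≈ 779.8 mm; long side = w√2 ≈ 1102.8 mm.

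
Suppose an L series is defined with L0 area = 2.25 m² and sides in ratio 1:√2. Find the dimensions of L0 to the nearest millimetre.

Let the short side be w mm. Then w · w√2 = 2.25 m² = 2,250,000 mm².
w² = 2,250,000/√2, so w ≈ 1261.3 mm; long side = w√2 ≈ 1783.8 mm.

1261 × 1784 mm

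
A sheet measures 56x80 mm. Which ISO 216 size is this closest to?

Aspect ratio 80/56 ≈ 1.429 — close to the ISO √2 ≈ 1.414.
In the C-series (envelope sizes, between A and B): C8 = 57 × 81 mm.
Off by 2 mm total — nearest standard size.

C8 (57 × 81 mm)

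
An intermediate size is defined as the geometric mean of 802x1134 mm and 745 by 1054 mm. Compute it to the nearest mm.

Short side: √(802 · 745) = √597490 ≈ 773.0 → 773 mm
Long side: √(1134 · 1054) = √1195236 ≈ 1093.3 → 1093 mm

773 × 1093 mm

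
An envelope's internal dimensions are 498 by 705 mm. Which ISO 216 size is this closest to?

Aspect ratio 705/498 ≈ 1.416 — close to the ISO √2 ≈ 1.414.
In the B-series (B0 = 1000 × 1414 mm): B2 = 500 × 707 mm.
Off by 4 mm total — nearest standard size.

B2 (500 × 707 mm)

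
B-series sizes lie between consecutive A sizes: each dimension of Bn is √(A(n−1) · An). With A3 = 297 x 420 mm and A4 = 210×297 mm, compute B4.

Short side: √(297 · 210) = √62370 ≈ 249.7 → 250 mm
Long side: √(420 · 297) = √124740 ≈ 353.2 → 353 mm

250 × 353 mm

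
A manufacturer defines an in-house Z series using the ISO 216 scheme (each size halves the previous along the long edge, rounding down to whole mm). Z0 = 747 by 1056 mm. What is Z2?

Z1: ⌊1056/2⌋ × 747 = 528 × 747 mm
Z2: ⌊747/2⌋ × 528 = 373 × 528 mm

373 × 528 mm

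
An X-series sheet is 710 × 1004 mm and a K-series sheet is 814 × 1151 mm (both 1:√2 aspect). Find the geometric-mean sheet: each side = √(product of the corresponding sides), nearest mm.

760 × 1075 mm

Short side: √(710 · 814) = √577940 ≈ 760.2 → 760 mm
Long side: √(1004 · 1151) = √1155604 ≈ 1075.0 → 1075 mm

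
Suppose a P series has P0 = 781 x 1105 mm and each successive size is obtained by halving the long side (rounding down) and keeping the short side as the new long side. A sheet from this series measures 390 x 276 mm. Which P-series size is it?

P3

P0: 781 × 1105 mm
P1: 552 × 781 mm
P2: 390 × 552 mm
P3: 276 × 390 mm
P4: 195 × 276 mm
→ matches P3.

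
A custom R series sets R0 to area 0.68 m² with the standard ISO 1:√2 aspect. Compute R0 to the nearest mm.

693 × 981 mm

Let the short side be w mm. Then w · w√2 = 0.68 m² = 680,000 mm².
w² = 680,000/√2, so w ≈ 693.4 mm; long side = w√2 ≈ 980.6 mm.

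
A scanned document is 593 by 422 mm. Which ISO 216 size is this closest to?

Aspect ratio 593/422 ≈ 1.405 — close to the ISO √2 ≈ 1.414.
In the A-series (A0 area = 1 m²): A2 = 420 × 594 mm.
Off by 3 mm total — nearest standard size.

A2 (420 × 594 mm)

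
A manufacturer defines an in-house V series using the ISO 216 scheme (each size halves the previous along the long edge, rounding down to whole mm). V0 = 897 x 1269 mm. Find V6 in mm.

112 × 158 mm

V1 = 634 × 897 mm (from V0 by 1 halving).
V2: ⌊897/2⌋ × 634 = 448 × 634 mm
V3: ⌊634/2⌋ × 448 = 317 × 448 mm
V4: ⌊448/2⌋ × 317 = 224 × 317 mm
V5: ⌊317/2⌋ × 224 = 158 × 224 mm
V6: ⌊224/2⌋ × 158 = 112 × 158 mm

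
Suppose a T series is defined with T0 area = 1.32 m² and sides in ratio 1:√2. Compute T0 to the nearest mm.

966 × 1366 mm

Let the short side be w mm. Then w · w√2 = 1.32 m² = 1,320,000 mm².
w² = 1,320,000/√2, so w ≈ 966.1 mm; long side = w√2 ≈ 1366.3 mm.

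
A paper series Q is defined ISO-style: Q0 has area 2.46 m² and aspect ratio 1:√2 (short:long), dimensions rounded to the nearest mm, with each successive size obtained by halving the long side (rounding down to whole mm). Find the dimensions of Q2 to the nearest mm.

Let Q0's short side be w mm. w · w√2 = 2.46 m² = 2,460,000 mm², so w ≈ 1318.9 mm and w√2 ≈ 1865.2 mm → Q0 = 1319 × 1865 mm.
Q1: ⌊1865/2⌋ × 1319 = 932 × 1319 mm
Q2: ⌊1319/2⌋ × 932 = 659 × 932 mm

659 × 932 mm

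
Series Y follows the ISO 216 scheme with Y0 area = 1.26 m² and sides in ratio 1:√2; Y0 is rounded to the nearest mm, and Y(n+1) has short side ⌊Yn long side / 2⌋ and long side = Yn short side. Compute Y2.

472 × 667 mm

Let Y0's short side be w mm. w · w√2 = 1.26 m² = 1,260,000 mm², so w ≈ 943.9 mm and w√2 ≈ 1334.9 mm → Y0 = 944 × 1335 mm.
Y1: ⌊1335/2⌋ × 944 = 667 × 944 mm
Y2: ⌊944/2⌋ × 667 = 472 × 667 mm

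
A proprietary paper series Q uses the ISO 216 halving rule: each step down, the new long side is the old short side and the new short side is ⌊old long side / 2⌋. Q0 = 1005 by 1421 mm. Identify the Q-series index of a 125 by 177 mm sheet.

Q0: 1005 × 1421 mm
Q1: 710 × 1005 mm
Q2: 502 × 710 mm
Q3: 355 × 502 mm
Q4: 251 × 355 mm
Q5: 177 × 251 mm
Q6: 125 × 177 mm
Q7: 88 × 125 mm
→ matches Q6.

Q6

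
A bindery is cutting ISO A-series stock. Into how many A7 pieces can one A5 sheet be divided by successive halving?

4

Each ISO step halves the sheet: 1 × A5 → 2 × A6 → 4 × A7
From A5 to A7 is 2 halving steps: 2^2 = 4.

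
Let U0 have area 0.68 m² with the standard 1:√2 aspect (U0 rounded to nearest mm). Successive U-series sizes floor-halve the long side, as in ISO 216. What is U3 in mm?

245 × 346 mm

Let U0's short side be w mm. w · w√2 = 0.68 m² = 680,000 mm², so w ≈ 693.4 mm and w√2 ≈ 980.6 mm → U0 = 693 × 981 mm.
U1: ⌊981/2⌋ × 693 = 490 × 693 mm
U2: ⌊693/2⌋ × 490 = 346 × 490 mm
U3: ⌊490/2⌋ × 346 = 245 × 346 mm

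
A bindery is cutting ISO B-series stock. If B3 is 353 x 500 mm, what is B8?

62 × 88 mm

B4: ⌊500/2⌋ × 353 = 250 × 353 mm
B5: ⌊353/2⌋ × 250 = 176 × 250 mm
B6: ⌊250/2⌋ × 176 = 125 × 176 mm
B7: ⌊176/2⌋ × 125 = 88 × 125 mm
B8: ⌊125/2⌋ × 88 = 62 × 88 mm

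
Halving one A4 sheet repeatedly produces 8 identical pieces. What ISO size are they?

8 = 2^3, so 3 halving steps.
A4 → A5 → … → A7 after 3 steps.

A7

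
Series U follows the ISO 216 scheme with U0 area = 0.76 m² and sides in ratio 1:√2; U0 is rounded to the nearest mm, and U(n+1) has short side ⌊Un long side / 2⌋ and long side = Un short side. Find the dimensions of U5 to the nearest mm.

Let U0's short side be w mm. w · w√2 = 0.76 m² = 760,000 mm², so w ≈ 733.1 mm and w√2 ≈ 1036.7 mm → U0 = 733 × 1037 mm.
U1: ⌊1037/2⌋ × 733 = 518 × 733 mm
U2: ⌊733/2⌋ × 518 = 366 × 518 mm
U3: ⌊518/2⌋ × 366 = 259 × 366 mm
U4: ⌊366/2⌋ × 259 = 183 × 259 mm
U5: ⌊259/2⌋ × 183 = 129 × 183 mm

129 × 183 mm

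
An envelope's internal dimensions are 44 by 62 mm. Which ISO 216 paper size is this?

Aspect ratio 62/44 ≈ 1.409 — close to the ISO √2 ≈ 1.414.
In the B-series (B0 = 1000 × 1414 mm): B9 = 44 × 62 mm.

B9 (44 × 62 mm)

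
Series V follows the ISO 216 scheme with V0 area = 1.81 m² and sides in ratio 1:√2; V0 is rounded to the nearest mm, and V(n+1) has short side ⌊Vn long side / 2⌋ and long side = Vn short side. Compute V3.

400 × 565 mm

Let V0's short side be w mm. w · w√2 = 1.81 m² = 1,810,000 mm², so w ≈ 1131.3 mm and w√2 ≈ 1599.9 mm → V0 = 1131 × 1600 mm.
V1: ⌊1600/2⌋ × 1131 = 800 × 1131 mm
V2: ⌊1131/2⌋ × 800 = 565 × 800 mm
V3: ⌊800/2⌋ × 565 = 400 × 565 mm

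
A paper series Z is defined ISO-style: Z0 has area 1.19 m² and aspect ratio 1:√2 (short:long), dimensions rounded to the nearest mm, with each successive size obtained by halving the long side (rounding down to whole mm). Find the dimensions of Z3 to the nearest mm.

Let Z0's short side be w mm. w · w√2 = 1.19 m² = 1,190,000 mm², so w ≈ 917.3 mm and w√2 ≈ 1297.3 mm → Z0 = 917 × 1297 mm.
Z1: ⌊1297/2⌋ × 917 = 648 × 917 mm
Z2: ⌊917/2⌋ × 648 = 458 × 648 mm
Z3: ⌊648/2⌋ × 458 = 324 × 458 mm

324 × 458 mm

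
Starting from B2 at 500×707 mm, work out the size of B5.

B3: ⌊707/2⌋ × 500 = 353 × 500 mm
B4: ⌊500/2⌋ × 353 = 250 × 353 mm
B5: ⌊353/2⌋ × 250 = 176 × 250 mm

176 × 250 mm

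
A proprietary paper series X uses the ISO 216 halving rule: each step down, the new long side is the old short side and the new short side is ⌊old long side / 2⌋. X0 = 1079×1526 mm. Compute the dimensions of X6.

134 × 190 mm

X1 = 763 × 1079 mm (from X0 by 1 halving).
X2: ⌊1079/2⌋ × 763 = 539 × 763 mm
X3: ⌊763/2⌋ × 539 = 381 × 539 mm
X4: ⌊539/2⌋ × 381 = 269 × 381 mm
X5: ⌊381/2⌋ × 269 = 190 × 269 mm
X6: ⌊269/2⌋ × 190 = 134 × 190 mm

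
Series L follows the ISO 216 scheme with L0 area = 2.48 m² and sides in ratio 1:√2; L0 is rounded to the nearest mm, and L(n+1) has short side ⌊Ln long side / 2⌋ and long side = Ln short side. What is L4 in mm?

331 × 468 mm

Let L0's short side be w mm. w · w√2 = 2.48 m² = 2,480,000 mm², so w ≈ 1324.2 mm and w√2 ≈ 1872.8 mm → L0 = 1324 × 1873 mm.
L1: ⌊1873/2⌋ × 1324 = 936 × 1324 mm
L2: ⌊1324/2⌋ × 936 = 662 × 936 mm
L3: ⌊936/2⌋ × 662 = 468 × 662 mm
L4: ⌊662/2⌋ × 468 = 331 × 468 mm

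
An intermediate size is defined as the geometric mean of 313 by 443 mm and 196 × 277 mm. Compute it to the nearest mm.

248 × 350 mm

Short side: √(313 · 196) = √61348 ≈ 247.7 → 248 mm
Long side: √(443 · 277) = √122711 ≈ 350.3 → 350 mm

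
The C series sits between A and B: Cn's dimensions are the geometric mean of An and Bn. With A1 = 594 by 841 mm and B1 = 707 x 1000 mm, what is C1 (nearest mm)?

648 × 917 mm

Short side: √(594 · 707) = √419958 ≈ 648.0 → 648 mm
Long side: √(841 · 1000) = √841000 ≈ 917.1 → 917 mm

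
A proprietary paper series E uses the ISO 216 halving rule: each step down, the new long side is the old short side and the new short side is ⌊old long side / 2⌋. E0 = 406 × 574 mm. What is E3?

E1: ⌊574/2⌋ × 406 = 287 × 406 mm
E2: ⌊406/2⌋ × 287 = 203 × 287 mm
E3: ⌊287/2⌋ × 203 = 143 × 203 mm

143 × 203 mm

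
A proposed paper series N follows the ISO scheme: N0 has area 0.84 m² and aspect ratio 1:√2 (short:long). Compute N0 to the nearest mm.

771 × 1090 mm

Let the short side be w mm. Then w · w√2 = 0.84 m² = 840,000 mm².
w² = 840,000/√2, so w ≈ 770.7 mm; long side = w√2 ≈ 1089.9 mm.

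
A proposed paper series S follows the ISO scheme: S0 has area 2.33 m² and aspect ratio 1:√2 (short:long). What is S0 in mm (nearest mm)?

1284 × 1815 mm

Let the short side be w mm. Then w · w√2 = 2.33 m² = 2,330,000 mm².
w² = 2,330,000/√2, so w ≈ 1283.6 mm; long side = w√2 ≈ 1815.2 mm.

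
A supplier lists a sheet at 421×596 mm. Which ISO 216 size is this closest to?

Aspect ratio 596/421 ≈ 1.416 — close to the ISO √2 ≈ 1.414.
In the A-series (A0 area = 1 m²): A2 = 420 × 594 mm.
Off by 3 mm total — nearest standard size.

A2 (420 × 594 mm)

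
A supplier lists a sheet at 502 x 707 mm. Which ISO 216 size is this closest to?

B2 (500 × 707 mm)

Aspect ratio 707/502 ≈ 1.408 — close to the ISO √2 ≈ 1.414.
In the B-series (B0 = 1000 × 1414 mm): B2 = 500 × 707 mm.
Off by 2 mm total — nearest standard size.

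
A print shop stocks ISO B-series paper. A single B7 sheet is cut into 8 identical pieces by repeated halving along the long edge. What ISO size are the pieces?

8 = 2^3, so 3 halving steps.
B7 → B8 → … → B10 after 3 steps.

B10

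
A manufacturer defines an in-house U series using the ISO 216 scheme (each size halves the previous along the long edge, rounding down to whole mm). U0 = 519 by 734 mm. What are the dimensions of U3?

183 × 259 mm

U1: ⌊734/2⌋ × 519 = 367 × 519 mm
U2: ⌊519/2⌋ × 367 = 259 × 367 mm
U3: ⌊367/2⌋ × 259 = 183 × 259 mm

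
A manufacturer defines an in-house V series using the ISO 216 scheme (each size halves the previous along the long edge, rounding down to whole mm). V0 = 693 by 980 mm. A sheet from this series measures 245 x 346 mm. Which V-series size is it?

V0: 693 × 980 mm
V1: 490 × 693 mm
V2: 346 × 490 mm
V3: 245 × 346 mm
V4: 173 × 245 mm
→ matches V3.

V3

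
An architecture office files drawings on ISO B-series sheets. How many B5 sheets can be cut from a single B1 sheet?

16

B1 = 707 × 1000 mm; B5 = 176 × 250 mm.
Each halving step doubles the count; 4 steps from B1 to B5.
2^4 = 16.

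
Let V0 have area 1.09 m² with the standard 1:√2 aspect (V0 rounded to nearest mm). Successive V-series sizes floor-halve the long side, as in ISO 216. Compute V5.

155 × 219 mm

Let V0's short side be w mm. w · w√2 = 1.09 m² = 1,090,000 mm², so w ≈ 877.9 mm and w√2 ≈ 1241.6 mm → V0 = 878 × 1242 mm.
V1: ⌊1242/2⌋ × 878 = 621 × 878 mm
V2: ⌊878/2⌋ × 621 = 439 × 621 mm
V3: ⌊621/2⌋ × 439 = 310 × 439 mm
V4: ⌊439/2⌋ × 310 = 219 × 310 mm
V5: ⌊310/2⌋ × 219 = 155 × 219 mm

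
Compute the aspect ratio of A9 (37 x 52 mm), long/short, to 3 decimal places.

1.405

52 / 37 = 1.405
ISO 216 targets √2 ≈ 1.414; the -0.009 deviation is from mm rounding.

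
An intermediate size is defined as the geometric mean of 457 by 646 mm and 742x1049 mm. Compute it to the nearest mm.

582 × 823 mm

Short side: √(457 · 742) = √339094 ≈ 582.3 → 582 mm
Long side: √(646 · 1049) = √677654 ≈ 823.2 → 823 mm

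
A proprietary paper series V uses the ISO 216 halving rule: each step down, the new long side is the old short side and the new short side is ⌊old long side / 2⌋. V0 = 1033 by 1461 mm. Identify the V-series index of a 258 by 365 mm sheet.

V4

V0: 1033 × 1461 mm
V1: 730 × 1033 mm
V2: 516 × 730 mm
V3: 365 × 516 mm
V4: 258 × 365 mm
V5: 182 × 258 mm
→ matches V4.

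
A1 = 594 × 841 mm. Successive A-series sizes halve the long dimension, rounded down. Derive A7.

74 × 105 mm

A2: ⌊841/2⌋ × 594 = 420 × 594 mm
A3: ⌊594/2⌋ × 420 = 297 × 420 mm
A4: ⌊420/2⌋ × 297 = 210 × 297 mm
A5: ⌊297/2⌋ × 210 = 148 × 210 mm
A6: ⌊210/2⌋ × 148 = 105 × 148 mm
A7: ⌊148/2⌋ × 105 = 74 × 105 mm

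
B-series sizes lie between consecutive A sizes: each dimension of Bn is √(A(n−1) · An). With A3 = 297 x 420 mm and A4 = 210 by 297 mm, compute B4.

Short side: √(297 · 210) = √62370 ≈ 249.7 → 250 mm
Long side: √(420 · 297) = √124740 ≈ 353.2 → 353 mm

250 × 353 mm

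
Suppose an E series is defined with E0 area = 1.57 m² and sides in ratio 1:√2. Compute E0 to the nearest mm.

1054 × 1490 mm

Let the short side be w mm. Then w · w√2 = 1.57 m² = 1,570,000 mm².
w² = 1,570,000/√2, so w ≈ 1053.6 mm; long side = w√2 ≈ 1490.1 mm.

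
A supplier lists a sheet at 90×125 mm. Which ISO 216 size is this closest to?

B7 (88 × 125 mm)

Aspect ratio 125/90 ≈ 1.389 (ISO target is √2 ≈ 1.414).
In the B-series (B0 = 1000 × 1414 mm): B7 = 88 × 125 mm.
Off by 2 mm total — nearest standard size.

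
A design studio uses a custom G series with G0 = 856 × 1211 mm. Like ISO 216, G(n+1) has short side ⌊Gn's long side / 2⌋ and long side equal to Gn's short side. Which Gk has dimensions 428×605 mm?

G2

G0: 856 × 1211 mm
G1: 605 × 856 mm
G2: 428 × 605 mm
G3: 302 × 428 mm
→ matches G2.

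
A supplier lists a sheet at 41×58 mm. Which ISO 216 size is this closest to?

C9 (40 × 57 mm)

Aspect ratio 58/41 ≈ 1.415 — close to the ISO √2 ≈ 1.414.
In the C-series (envelope sizes, between A and B): C9 = 40 × 57 mm.
Off by 2 mm total — nearest standard size.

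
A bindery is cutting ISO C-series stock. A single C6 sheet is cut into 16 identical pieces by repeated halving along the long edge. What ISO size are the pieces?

16 = 2^4, so 4 halving steps.
C6 → C7 → … → C10 after 4 steps.

C10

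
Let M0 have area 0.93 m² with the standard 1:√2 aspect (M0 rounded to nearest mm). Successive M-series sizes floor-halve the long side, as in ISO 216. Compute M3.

286 × 405 mm

Let M0's short side be w mm. w · w√2 = 0.93 m² = 930,000 mm², so w ≈ 810.9 mm and w√2 ≈ 1146.8 mm → M0 = 811 × 1147 mm.
M1: ⌊1147/2⌋ × 811 = 573 × 811 mm
M2: ⌊811/2⌋ × 573 = 405 × 573 mm
M3: ⌊573/2⌋ × 405 = 286 × 405 mm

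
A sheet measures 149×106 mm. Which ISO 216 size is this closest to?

A6 (105 × 148 mm)

Aspect ratio 149/106 ≈ 1.406 — close to the ISO √2 ≈ 1.414.
In the A-series (A0 area = 1 m²): A6 = 105 × 148 mm.
Off by 2 mm total — nearest standard size.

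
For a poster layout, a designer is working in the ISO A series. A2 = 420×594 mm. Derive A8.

A3: ⌊594/2⌋ × 420 = 297 × 420 mm
A4: ⌊420/2⌋ × 297 = 210 × 297 mm
A5: ⌊297/2⌋ × 210 = 148 × 210 mm
A6: ⌊210/2⌋ × 148 = 105 × 148 mm
A7: ⌊148/2⌋ × 105 = 74 × 105 mm
A8: ⌊105/2⌋ × 74 = 52 × 74 mm

52 × 74 mm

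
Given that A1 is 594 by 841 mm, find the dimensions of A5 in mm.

148 × 210 mm

A2: ⌊841/2⌋ × 594 = 420 × 594 mm
A3: ⌊594/2⌋ × 420 = 297 × 420 mm
A4: ⌊420/2⌋ × 297 = 210 × 297 mm
A5: ⌊297/2⌋ × 210 = 148 × 210 mm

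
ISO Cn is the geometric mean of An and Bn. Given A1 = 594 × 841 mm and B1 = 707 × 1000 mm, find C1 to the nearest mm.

648 × 917 mm

Short side: √(594 · 707) = √419958 ≈ 648.0 → 648 mm
Long side: √(841 · 1000) = √841000 ≈ 917.1 → 917 mm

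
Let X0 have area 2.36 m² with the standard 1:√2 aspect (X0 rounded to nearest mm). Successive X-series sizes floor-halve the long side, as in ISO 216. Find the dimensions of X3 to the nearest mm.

Let X0's short side be w mm. w · w√2 = 2.36 m² = 2,360,000 mm², so w ≈ 1291.8 mm and w√2 ≈ 1826.9 mm → X0 = 1292 × 1827 mm.
X1: ⌊1827/2⌋ × 1292 = 913 × 1292 mm
X2: ⌊1292/2⌋ × 913 = 646 × 913 mm
X3: ⌊913/2⌋ × 646 = 456 × 646 mm

456 × 646 mm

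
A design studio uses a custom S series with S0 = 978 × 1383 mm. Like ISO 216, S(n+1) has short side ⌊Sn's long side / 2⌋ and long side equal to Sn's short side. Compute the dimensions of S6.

S1: ⌊1383/2⌋ × 978 = 691 × 978 mm
S2: ⌊978/2⌋ × 691 = 489 × 691 mm
S3: ⌊691/2⌋ × 489 = 345 × 489 mm
S4: ⌊489/2⌋ × 345 = 244 × 345 mm
S5: ⌊345/2⌋ × 244 = 172 × 244 mm
S6: ⌊244/2⌋ × 172 = 122 × 172 mm

122 × 172 mm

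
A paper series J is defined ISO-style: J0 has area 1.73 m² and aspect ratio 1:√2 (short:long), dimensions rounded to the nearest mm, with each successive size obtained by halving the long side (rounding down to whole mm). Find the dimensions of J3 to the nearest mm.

391 × 553 mm

Let J0's short side be w mm. w · w√2 = 1.73 m² = 1,730,000 mm², so w ≈ 1106.0 mm and w√2 ≈ 1564.2 mm → J0 = 1106 × 1564 mm.
J1: ⌊1564/2⌋ × 1106 = 782 × 1106 mm
J2: ⌊1106/2⌋ × 782 = 553 × 782 mm
J3: ⌊782/2⌋ × 553 = 391 × 553 mm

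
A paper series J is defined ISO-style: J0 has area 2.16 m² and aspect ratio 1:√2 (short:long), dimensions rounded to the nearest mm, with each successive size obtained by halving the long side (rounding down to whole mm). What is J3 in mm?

Let J0's short side be w mm. w · w√2 = 2.16 m² = 2,160,000 mm², so w ≈ 1235.9 mm and w√2 ≈ 1747.8 mm → J0 = 1236 × 1748 mm.
J1: ⌊1748/2⌋ × 1236 = 874 × 1236 mm
J2: ⌊1236/2⌋ × 874 = 618 × 874 mm
J3: ⌊874/2⌋ × 618 = 437 × 618 mm

437 × 618 mm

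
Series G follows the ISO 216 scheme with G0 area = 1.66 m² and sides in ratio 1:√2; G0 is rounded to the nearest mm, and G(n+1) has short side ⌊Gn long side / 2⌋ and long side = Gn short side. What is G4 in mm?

Let G0's short side be w mm. w · w√2 = 1.66 m² = 1,660,000 mm², so w ≈ 1083.4 mm and w√2 ≈ 1532.2 mm → G0 = 1083 × 1532 mm.
G1: ⌊1532/2⌋ × 1083 = 766 × 1083 mm
G2: ⌊1083/2⌋ × 766 = 541 × 766 mm
G3: ⌊766/2⌋ × 541 = 383 × 541 mm
G4: ⌊541/2⌋ × 383 = 270 × 383 mm

270 × 383 mm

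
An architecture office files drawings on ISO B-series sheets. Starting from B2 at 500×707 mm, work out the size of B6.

B3: ⌊707/2⌋ × 500 = 353 × 500 mm
B4: ⌊500/2⌋ × 353 = 250 × 353 mm
B5: ⌊353/2⌋ × 250 = 176 × 250 mm
B6: ⌊250/2⌋ × 176 = 125 × 176 mm

125 × 176 mm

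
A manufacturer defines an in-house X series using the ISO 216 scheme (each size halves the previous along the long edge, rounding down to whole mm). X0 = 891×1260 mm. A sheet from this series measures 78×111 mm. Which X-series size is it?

X7

X0: 891 × 1260 mm
X1: 630 × 891 mm
X2: 445 × 630 mm
X3: 315 × 445 mm
X4: 222 × 315 mm
X5: 157 × 222 mm
X6: 111 × 157 mm
X7: 78 × 111 mm
X8: 55 × 78 mm
→ matches X7.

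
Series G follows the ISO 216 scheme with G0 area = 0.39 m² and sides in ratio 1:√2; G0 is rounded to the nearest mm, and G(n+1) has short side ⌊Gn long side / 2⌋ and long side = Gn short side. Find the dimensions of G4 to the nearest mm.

Let G0's short side be w mm. w · w√2 = 0.39 m² = 390,000 mm², so w ≈ 525.1 mm and w√2 ≈ 742.7 mm → G0 = 525 × 743 mm.
G1: ⌊743/2⌋ × 525 = 371 × 525 mm
G2: ⌊525/2⌋ × 371 = 262 × 371 mm
G3: ⌊371/2⌋ × 262 = 185 × 262 mm
G4: ⌊262/2⌋ × 185 = 131 × 185 mm

131 × 185 mm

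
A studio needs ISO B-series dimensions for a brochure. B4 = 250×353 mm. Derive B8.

62 × 88 mm

B5: ⌊353/2⌋ × 250 = 176 × 250 mm
B6: ⌊250/2⌋ × 176 = 125 × 176 mm
B7: ⌊176/2⌋ × 125 = 88 × 125 mm
B8: ⌊125/2⌋ × 88 = 62 × 88 mm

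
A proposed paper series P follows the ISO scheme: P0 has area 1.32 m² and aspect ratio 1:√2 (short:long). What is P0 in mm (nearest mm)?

966 × 1366 mm

Let the short side be w mm. Then w · w√2 = 1.32 m² = 1,320,000 mm².
w² = 1,320,000/√2, so w ≈ 966.1 mm; long side = w√2 ≈ 1366.3 mm.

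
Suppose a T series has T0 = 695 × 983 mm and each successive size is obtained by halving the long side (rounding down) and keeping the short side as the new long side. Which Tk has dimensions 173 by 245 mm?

T0: 695 × 983 mm
T1: 491 × 695 mm
T2: 347 × 491 mm
T3: 245 × 347 mm
T4: 173 × 245 mm
T5: 122 × 173 mm
→ matches T4.

T4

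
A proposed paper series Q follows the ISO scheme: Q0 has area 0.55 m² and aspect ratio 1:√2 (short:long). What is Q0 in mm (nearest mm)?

Let the short side be w mm. Then w · w√2 = 0.55 m² = 550,000 mm².
w² = 550,000/√2, so w ≈ 623.6 mm; long side = w√2 ≈ 881.9 mm.

624 × 882 mm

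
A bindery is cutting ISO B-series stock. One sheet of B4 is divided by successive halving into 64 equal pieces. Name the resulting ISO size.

64 = 2^6, so 6 halving steps.
B4 → B5 → … → B10 after 6 steps.

B10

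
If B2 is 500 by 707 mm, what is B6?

B3: ⌊707/2⌋ × 500 = 353 × 500 mm
B4: ⌊500/2⌋ × 353 = 250 × 353 mm
B5: ⌊353/2⌋ × 250 = 176 × 250 mm
B6: ⌊250/2⌋ × 176 = 125 × 176 mm

125 × 176 mm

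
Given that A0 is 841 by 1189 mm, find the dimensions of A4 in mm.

210 × 297 mm

A1: ⌊1189/2⌋ × 841 = 594 × 841 mm
A2: ⌊841/2⌋ × 594 = 420 × 594 mm
A3: ⌊594/2⌋ × 420 = 297 × 420 mm
A4: ⌊420/2⌋ × 297 = 210 × 297 mm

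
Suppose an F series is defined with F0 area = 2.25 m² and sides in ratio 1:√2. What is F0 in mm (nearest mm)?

1261 × 1784 mm

Let the short side be w mm. Then w · w√2 = 2.25 m² = 2,250,000 mm².
w² = 2,250,000/√2, so w ≈ 1261.3 mm; long side = w√2 ≈ 1783.8 mm.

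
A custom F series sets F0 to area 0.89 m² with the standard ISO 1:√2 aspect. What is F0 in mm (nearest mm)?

793 × 1122 mm

Let the short side be w mm. Then w · w√2 = 0.89 m² = 890,000 mm².
w² = 890,000/√2, so w ≈ 793.3 mm; long side = w√2 ≈ 1121.9 mm.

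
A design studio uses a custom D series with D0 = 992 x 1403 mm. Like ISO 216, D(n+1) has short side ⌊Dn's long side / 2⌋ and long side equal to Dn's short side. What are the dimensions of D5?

D1: ⌊1403/2⌋ × 992 = 701 × 992 mm
D2: ⌊992/2⌋ × 701 = 496 × 701 mm
D3: ⌊701/2⌋ × 496 = 350 × 496 mm
D4: ⌊496/2⌋ × 350 = 248 × 350 mm
D5: ⌊350/2⌋ × 248 = 175 × 248 mm

175 × 248 mm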